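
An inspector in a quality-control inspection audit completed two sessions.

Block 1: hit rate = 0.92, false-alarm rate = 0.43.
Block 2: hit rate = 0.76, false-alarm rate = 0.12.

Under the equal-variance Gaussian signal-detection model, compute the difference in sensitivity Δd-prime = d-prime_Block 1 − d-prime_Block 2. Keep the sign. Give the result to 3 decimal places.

Block 1: z(0.92) = 1.4051, z(0.43) = -0.1764, d' = 1.5815
Block 2: z(0.76) = 0.7063, z(0.12) = -1.1750, d' = 1.8813
Δd' = d'_Block 1 − d'_Block 2 = 1.5815 − 1.8813 = -0.2998
Block 2 has the higher sensitivity.

Δd-prime = -0.300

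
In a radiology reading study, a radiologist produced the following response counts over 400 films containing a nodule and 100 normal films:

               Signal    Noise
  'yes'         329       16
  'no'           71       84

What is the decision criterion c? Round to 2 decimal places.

c = 0.03

H = 329/400 = 0.8225
FA = 16/100 = 0.1600
z(0.8225) = 0.925, z(0.1600) = -0.994
c = −½·[z(H) + z(FA)] = −0.5 × (0.925 + (-0.994)) = 0.0345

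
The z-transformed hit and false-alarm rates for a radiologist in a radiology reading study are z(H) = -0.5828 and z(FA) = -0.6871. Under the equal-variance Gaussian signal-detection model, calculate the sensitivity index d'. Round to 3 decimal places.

d' = z(H) − z(FA) = -0.5828 − (-0.6871) = 0.1043

d' = 0.104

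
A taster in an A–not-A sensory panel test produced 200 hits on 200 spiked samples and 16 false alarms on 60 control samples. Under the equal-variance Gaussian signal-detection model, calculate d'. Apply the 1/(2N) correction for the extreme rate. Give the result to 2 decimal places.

d' = 3.43

The hit rate is 200/200 = 1, so apply the 1/(2N) correction: H → 1 − 1/(2·200) = 0.99750.
z(H) = z(0.99750) = 2.807
z(FA) = z(0.26667) = -0.623
d' = 2.807 − (-0.623) = 3.430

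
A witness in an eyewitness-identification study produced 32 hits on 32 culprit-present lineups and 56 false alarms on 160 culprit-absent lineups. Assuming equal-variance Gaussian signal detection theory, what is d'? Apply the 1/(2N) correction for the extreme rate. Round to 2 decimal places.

d' = 2.54

The hit rate is 32/32 = 1, so apply the 1/(2N) correction: H → 1 − 1/(2·32) = 0.98438.
z(H) = z(0.98438) = 2.154
z(FA) = z(0.35000) = -0.385
d' = 2.154 − (-0.385) = 2.539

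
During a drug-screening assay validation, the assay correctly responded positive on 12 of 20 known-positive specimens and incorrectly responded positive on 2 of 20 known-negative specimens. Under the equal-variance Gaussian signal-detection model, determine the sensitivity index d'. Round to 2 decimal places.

d' = 1.53

H = 12/20 = 0.6000
FA = 2/20 = 0.1000
z(0.6000) = 0.2533, z(0.1000) = -1.2816
d' = z(H) − z(FA) = 0.2533 − (-1.2816) = 1.5349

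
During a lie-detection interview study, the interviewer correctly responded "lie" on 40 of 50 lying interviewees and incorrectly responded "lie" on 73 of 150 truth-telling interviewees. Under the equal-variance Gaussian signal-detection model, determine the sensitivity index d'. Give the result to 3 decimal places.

H = 40/50 = 0.8000
FA = 73/150 = 0.4867
Φ⁻¹(H) = 0.8416
Φ⁻¹(FA) = -0.0333
d' = z(H) − z(FA) = 0.8416 − (-0.0333) = 0.8749

d' = 0.875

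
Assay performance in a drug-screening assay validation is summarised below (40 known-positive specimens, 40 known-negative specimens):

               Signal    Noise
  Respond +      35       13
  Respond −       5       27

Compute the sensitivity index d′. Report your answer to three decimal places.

d′ = 1.604

H = 35/40 = 0.8750
FA = 13/40 = 0.3250
z(H) = z(0.8750) = 1.1503
z(FA) = z(0.3250) = -0.4538
d' = z(H) − z(FA) = 1.1503 − (-0.4538) = 1.6041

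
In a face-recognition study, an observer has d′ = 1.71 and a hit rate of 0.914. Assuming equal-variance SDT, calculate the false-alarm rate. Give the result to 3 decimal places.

z(hit rate) = z(0.914) = 1.3658
z(FA) = z(H) − d' = 1.3658 − 1.71 = -0.3442
false-alarm rate = Φ(-0.3442) = 0.3653

false-alarm rate = 0.365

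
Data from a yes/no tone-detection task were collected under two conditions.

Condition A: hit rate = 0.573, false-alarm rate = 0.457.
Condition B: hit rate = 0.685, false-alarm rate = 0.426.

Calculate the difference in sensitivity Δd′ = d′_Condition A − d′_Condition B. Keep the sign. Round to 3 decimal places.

Δd′ = -0.376

Condition A: z(0.573) = 0.1840, z(0.457) = -0.1080, d' = 0.2920
Condition B: z(0.685) = 0.4817, z(0.426) = -0.1866, d' = 0.6683
Δd' = d'_Condition A − d'_Condition B = 0.2920 − 0.6683 = -0.3763
Condition B has the higher sensitivity.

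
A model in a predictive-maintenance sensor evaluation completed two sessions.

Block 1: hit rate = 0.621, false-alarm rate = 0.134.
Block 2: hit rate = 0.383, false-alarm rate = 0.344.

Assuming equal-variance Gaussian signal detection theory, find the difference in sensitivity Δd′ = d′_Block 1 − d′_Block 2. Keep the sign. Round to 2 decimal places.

Δd′ = 1.31

Block 1: z(0.621) = 0.308, z(0.134) = -1.108, d' = 1.416
Block 2: z(0.383) = -0.298, z(0.344) = -0.402, d' = 0.104
Δd' = d'_Block 1 − d'_Block 2 = 1.416 − 0.104 = 1.312
Block 1 has the higher sensitivity.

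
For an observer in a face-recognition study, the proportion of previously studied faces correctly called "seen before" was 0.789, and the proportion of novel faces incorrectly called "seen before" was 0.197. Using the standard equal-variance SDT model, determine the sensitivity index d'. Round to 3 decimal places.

d' = 1.655

z(H) = z(0.789) = 0.8030
z(FA) = z(0.197) = -0.8524
d' = z(H) − z(FA) = 0.8030 − (-0.8524) = 1.6554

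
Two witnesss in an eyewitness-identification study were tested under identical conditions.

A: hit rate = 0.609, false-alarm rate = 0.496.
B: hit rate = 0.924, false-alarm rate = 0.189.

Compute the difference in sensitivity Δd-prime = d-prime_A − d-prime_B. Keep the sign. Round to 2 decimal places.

Δd-prime = -2.03

A: z(0.609) = 0.277, z(0.496) = -0.010, d' = 0.287
B: z(0.924) = 1.433, z(0.189) = -0.882, d' = 2.315
Δd' = d'_A − d'_B = 0.287 − 2.315 = -2.028
B has the higher sensitivity.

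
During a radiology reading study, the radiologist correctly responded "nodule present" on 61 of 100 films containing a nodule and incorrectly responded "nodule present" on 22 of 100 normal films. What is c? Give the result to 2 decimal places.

H = 61/100 = 0.6100
FA = 22/100 = 0.2200
Φ⁻¹(H) = Φ⁻¹(0.6100) = 0.2793
Φ⁻¹(FA) = Φ⁻¹(0.2200) = -0.7722
c = −½·[z(H) + z(FA)] = −0.5 × (0.2793 + (-0.7722)) = 0.24645
c > 0: the radiologist has a conservative response bias.

c = 0.25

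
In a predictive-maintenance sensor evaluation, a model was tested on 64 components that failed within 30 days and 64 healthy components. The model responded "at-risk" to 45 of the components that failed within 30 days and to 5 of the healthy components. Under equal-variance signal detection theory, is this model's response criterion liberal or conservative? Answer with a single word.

conservative

z(H) = 0.533, z(FA) = -1.418
c = −½·(z(H) + z(FA)) = 0.4425
c > 0 → conservative criterion (biased toward responding “no”).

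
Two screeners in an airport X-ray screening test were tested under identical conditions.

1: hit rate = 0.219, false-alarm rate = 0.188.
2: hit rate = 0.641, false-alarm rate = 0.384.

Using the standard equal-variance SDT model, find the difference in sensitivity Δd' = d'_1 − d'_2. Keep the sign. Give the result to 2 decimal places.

Δd' = -0.55

1: z(0.219) = -0.776, z(0.188) = -0.885, d' = 0.109
2: z(0.641) = 0.361, z(0.384) = -0.295, d' = 0.656
Δd' = d'_1 − d'_2 = 0.109 − 0.656 = -0.547
2 has the higher sensitivity.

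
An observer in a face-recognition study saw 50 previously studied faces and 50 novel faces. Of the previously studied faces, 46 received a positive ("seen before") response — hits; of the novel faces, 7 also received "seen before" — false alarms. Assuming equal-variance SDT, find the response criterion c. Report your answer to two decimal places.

c = -0.16

H = 46/50 = 0.9200
FA = 7/50 = 0.1400
z(H) = z(0.9200) = 1.405
z(FA) = z(0.1400) = -1.080
c = −½·[z(H) + z(FA)] = −0.5 × (1.405 + (-1.080)) = -0.1625
c < 0: the observer has a liberal response bias.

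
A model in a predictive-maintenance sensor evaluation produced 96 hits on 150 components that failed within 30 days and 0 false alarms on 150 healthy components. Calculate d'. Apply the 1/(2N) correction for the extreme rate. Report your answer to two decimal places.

d' = 3.07

The false-alarm rate is 0/150 = 0, so apply the 1/(2N) correction: FA → 1/(2·150) = 0.00333.
z(H) = z(0.64000) = 0.358
z(FA) = z(0.00333) = -2.713
d' = 0.358 − (-2.713) = 3.071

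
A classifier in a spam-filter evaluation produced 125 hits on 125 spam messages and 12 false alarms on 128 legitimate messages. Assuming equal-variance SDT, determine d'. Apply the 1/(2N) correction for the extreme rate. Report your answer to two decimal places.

d' = 3.97

The hit rate is 125/125 = 1, so apply the 1/(2N) correction: H → 1 − 1/(2·125) = 0.99600.
z(H) = z(0.99600) = 2.652
z(FA) = z(0.09375) = -1.318
d' = 2.652 − (-1.318) = 3.970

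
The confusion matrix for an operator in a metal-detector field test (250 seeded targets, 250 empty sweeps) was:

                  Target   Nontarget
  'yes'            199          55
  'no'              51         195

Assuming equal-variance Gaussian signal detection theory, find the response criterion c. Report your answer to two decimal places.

H = 199/250 = 0.7960
FA = 55/250 = 0.2200
z(H) = 0.8274
z(FA) = -0.7722
c = −½·[z(H) + z(FA)] = −0.5 × (0.8274 + (-0.7722)) = -0.0276
c < 0: the operator has a liberal response bias.

c = -0.03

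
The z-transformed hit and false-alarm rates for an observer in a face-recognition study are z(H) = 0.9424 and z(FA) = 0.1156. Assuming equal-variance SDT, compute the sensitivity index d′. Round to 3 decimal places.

d' = z(H) − z(FA) = 0.9424 − 0.1156 = 0.8268

d′ = 0.827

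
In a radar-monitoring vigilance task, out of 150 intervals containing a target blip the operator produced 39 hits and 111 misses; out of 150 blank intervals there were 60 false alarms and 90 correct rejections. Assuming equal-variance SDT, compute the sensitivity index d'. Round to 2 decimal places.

H = 39/150 = 0.2600
FA = 60/150 = 0.4000
z(H) = -0.643
z(FA) = -0.253
d' = z(H) − z(FA) = -0.643 − (-0.253) = -0.390

d' = -0.39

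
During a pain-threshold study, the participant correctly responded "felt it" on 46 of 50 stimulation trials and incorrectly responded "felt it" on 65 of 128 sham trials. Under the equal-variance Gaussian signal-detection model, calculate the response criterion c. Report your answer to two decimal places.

H = 46/50 = 0.9200
FA = 65/128 = 0.5078
Φ⁻¹(0.9200) = 1.405, Φ⁻¹(0.5078) = 0.020
c = −½·[z(H) + z(FA)] = −0.5 × (1.405 + 0.020) = -0.7125

c = -0.71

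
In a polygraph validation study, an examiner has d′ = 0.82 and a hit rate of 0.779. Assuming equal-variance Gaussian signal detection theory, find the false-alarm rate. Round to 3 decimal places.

z(hit rate) = z(0.779) = 0.7688
z(FA) = z(H) − d' = 0.7688 − 0.82 = -0.0512
false-alarm rate = Φ(-0.0512) = 0.4796

false-alarm rate = 0.480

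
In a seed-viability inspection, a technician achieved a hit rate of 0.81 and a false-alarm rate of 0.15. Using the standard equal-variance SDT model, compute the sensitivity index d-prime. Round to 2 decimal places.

d-prime = 1.91

z(H) = z(0.81) = 0.878
z(FA) = z(0.15) = -1.036
d' = z(H) − z(FA) = 0.878 − (-1.036) = 1.914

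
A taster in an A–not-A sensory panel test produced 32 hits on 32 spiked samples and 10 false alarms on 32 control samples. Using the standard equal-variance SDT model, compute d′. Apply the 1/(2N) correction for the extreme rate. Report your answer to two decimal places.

d′ = 2.64

The hit rate is 32/32 = 1, so apply the 1/(2N) correction: H → 1 − 1/(2·32) = 0.98438.
z(H) = z(0.98438) = 2.154
z(FA) = z(0.31250) = -0.489
d' = 2.154 − (-0.489) = 2.643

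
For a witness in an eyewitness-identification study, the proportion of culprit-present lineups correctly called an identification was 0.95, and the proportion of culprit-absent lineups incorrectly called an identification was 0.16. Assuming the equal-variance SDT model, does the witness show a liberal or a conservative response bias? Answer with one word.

liberal

z(H) = 1.645, z(FA) = -0.994
c = −½·(z(H) + z(FA)) = -0.3255
c < 0 → liberal criterion (biased toward responding “yes”).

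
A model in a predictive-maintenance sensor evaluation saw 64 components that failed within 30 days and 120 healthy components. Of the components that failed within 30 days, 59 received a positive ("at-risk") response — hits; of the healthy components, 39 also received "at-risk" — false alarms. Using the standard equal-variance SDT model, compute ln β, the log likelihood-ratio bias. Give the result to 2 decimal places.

ln β = -0.90

H = 59/64 = 0.9219
FA = 39/120 = 0.3250
Φ⁻¹(H) = 1.418
Φ⁻¹(FA) = -0.454
ln β = −½·[z(H)² − z(FA)²] = −0.5 × (2.011 − 0.206) = -0.9025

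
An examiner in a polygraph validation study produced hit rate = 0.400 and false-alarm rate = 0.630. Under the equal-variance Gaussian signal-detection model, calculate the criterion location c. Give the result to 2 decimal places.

c = -0.04

Φ⁻¹(H) = Φ⁻¹(0.400) = -0.2533
Φ⁻¹(FA) = Φ⁻¹(0.630) = 0.3319
c = −½·[z(H) + z(FA)] = −0.5 × (-0.2533 + 0.3319) = -0.0393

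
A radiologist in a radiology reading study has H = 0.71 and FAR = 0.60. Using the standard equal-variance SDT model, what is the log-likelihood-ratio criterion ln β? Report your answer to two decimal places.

ln β = -0.12

Φ⁻¹(H) = 0.553
Φ⁻¹(FA) = 0.253
ln β = −½·[z(H)² − z(FA)²] = −0.5 × (0.306 − 0.064) = -0.121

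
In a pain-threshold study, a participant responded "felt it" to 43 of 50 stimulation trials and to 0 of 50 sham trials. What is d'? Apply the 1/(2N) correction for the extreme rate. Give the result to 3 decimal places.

d' = 3.407

The false-alarm rate is 0/50 = 0, so apply the 1/(2N) correction: FA → 1/(2·50) = 0.01000.
z(H) = z(0.86000) = 1.0803
z(FA) = z(0.01000) = -2.3263
d' = 1.0803 − (-2.3263) = 3.4066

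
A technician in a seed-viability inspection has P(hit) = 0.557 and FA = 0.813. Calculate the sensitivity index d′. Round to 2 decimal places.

Φ⁻¹(H) = Φ⁻¹(0.557) = 0.1434
Φ⁻¹(FA) = Φ⁻¹(0.813) = 0.8890
d' = z(H) − z(FA) = 0.1434 − 0.8890 = -0.7456

d′ = -0.75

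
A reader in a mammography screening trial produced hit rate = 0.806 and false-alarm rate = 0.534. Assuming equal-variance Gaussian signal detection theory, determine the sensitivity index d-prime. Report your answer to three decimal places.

d-prime = 0.778

z(H) = z(0.806) = 0.8633
z(FA) = z(0.534) = 0.0853
d' = z(H) − z(FA) = 0.8633 − 0.0853 = 0.7780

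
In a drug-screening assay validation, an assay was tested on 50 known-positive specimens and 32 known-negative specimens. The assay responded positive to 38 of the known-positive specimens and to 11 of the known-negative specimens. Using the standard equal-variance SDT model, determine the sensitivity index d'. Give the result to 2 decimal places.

H = 38/50 = 0.7600
FA = 11/32 = 0.3438
z(H) = z(0.7600) = 0.706
z(FA) = z(0.3438) = -0.402
d' = z(H) − z(FA) = 0.706 − (-0.402) = 1.108

d' = 1.11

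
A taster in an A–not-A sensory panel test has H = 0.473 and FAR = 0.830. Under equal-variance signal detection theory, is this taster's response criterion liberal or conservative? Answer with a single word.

z(H) = -0.068, z(FA) = 0.954
c = −½·(z(H) + z(FA)) = -0.443
c < 0 → liberal criterion (biased toward responding “yes”).

liberal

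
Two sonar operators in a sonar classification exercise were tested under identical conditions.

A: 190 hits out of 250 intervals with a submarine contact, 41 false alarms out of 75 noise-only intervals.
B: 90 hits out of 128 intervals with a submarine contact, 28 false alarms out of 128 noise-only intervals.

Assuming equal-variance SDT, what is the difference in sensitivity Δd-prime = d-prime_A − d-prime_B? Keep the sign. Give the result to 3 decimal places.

Δd-prime = -0.721

A: z(0.7600) = 0.7063, z(0.5467) = 0.1173, d' = 0.5890
B: z(0.7031) = 0.5333, z(0.2188) = -0.7763, d' = 1.3096
Δd' = d'_A − d'_B = 0.5890 − 1.3096 = -0.7206
B has the higher sensitivity.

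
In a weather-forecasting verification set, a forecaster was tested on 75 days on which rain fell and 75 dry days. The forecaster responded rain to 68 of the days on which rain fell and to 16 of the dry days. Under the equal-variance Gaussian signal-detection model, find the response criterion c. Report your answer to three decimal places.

H = 68/75 = 0.9067
FA = 16/75 = 0.2133
z(0.9067) = 1.3207, z(0.2133) = -0.7950
c = −½·[z(H) + z(FA)] = −0.5 × (1.3207 + (-0.7950)) = -0.26285

c = -0.263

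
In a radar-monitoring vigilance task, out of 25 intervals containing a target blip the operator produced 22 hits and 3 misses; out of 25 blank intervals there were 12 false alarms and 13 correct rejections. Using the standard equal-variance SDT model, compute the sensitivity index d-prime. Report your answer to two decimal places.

d-prime = 1.23

H = 22/25 = 0.8800
FA = 12/25 = 0.4800
Φ⁻¹(0.8800) = 1.175, Φ⁻¹(0.4800) = -0.050
d' = z(H) − z(FA) = 1.175 − (-0.050) = 1.225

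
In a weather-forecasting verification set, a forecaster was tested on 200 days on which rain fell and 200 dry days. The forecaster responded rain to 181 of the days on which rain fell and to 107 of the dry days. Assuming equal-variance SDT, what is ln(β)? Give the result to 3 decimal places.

ln β = -0.855

H = 181/200 = 0.9050
FA = 107/200 = 0.5350
z(H) = z(0.9050) = 1.3106
z(FA) = z(0.5350) = 0.0878
ln β = −½·[z(H)² − z(FA)²] = −0.5 × (1.7177 − 0.0077) = -0.8550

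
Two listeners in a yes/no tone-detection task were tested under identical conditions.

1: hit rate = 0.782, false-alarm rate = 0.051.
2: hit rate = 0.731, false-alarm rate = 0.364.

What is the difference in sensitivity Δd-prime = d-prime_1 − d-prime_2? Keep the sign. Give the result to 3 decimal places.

Δd-prime = 1.451

1: z(0.782) = 0.7790, z(0.051) = -1.6352, d' = 2.4142
2: z(0.731) = 0.6158, z(0.364) = -0.3478, d' = 0.9636
Δd' = d'_1 − d'_2 = 2.4142 − 0.9636 = 1.4506
1 has the higher sensitivity.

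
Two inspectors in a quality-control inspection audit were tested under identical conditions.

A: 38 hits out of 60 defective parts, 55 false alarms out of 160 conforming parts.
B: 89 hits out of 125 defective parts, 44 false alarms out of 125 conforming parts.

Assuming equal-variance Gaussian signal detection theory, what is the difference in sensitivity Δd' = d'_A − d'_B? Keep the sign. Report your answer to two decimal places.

Δd' = -0.20

A: z(0.6333) = 0.341, z(0.3438) = -0.402, d' = 0.743
B: z(0.7120) = 0.559, z(0.3520) = -0.380, d' = 0.939
Δd' = d'_A − d'_B = 0.743 − 0.939 = -0.196
B has the higher sensitivity.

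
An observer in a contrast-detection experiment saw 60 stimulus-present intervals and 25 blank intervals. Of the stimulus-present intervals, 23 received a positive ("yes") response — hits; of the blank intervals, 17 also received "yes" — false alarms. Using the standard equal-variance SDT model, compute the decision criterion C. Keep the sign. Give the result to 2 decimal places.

C = -0.09

H = 23/60 = 0.3833
FA = 17/25 = 0.6800
z(H) = z(0.3833) = -0.297
z(FA) = z(0.6800) = 0.468
c = −½·[z(H) + z(FA)] = −0.5 × (-0.297 + 0.468) = -0.0855
c < 0: the observer has a liberal response bias.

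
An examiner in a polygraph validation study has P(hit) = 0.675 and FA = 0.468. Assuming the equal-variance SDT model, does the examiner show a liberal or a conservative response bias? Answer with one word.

z(H) = 0.454, z(FA) = -0.080
c = −½·(z(H) + z(FA)) = -0.187
c < 0 → liberal criterion (biased toward responding “yes”).

liberal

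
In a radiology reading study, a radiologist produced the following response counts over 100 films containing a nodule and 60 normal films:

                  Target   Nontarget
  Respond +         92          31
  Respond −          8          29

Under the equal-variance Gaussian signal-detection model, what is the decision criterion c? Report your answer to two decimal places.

c = -0.72

H = 92/100 = 0.9200
FA = 31/60 = 0.5167
Φ⁻¹(H) = 1.405
Φ⁻¹(FA) = 0.042
c = −½·[z(H) + z(FA)] = −0.5 × (1.405 + 0.042) = -0.7235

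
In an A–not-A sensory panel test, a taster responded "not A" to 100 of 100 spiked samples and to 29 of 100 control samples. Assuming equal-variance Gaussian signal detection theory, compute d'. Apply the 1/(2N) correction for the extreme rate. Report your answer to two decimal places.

The hit rate is 100/100 = 1, so apply the 1/(2N) correction: H → 1 − 1/(2·100) = 0.99500.
z(H) = z(0.99500) = 2.576
z(FA) = z(0.29000) = -0.553
d' = 2.576 − (-0.553) = 3.129

d' = 3.13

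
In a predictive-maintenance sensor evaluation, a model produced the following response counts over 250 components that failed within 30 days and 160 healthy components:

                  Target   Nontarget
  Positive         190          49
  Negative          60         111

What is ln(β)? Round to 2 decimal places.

H = 190/250 = 0.7600
FA = 49/160 = 0.3063
z(H) = z(0.7600) = 0.706
z(FA) = z(0.3063) = -0.506
ln β = −½·[z(H)² − z(FA)²] = −0.5 × (0.498 − 0.256) = -0.121

ln β = -0.12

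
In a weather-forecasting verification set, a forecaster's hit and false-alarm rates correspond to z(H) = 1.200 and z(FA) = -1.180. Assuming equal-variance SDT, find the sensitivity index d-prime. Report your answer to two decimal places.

d-prime = 2.38

d' = z(H) − z(FA) = 1.200 − (-1.180) = 2.380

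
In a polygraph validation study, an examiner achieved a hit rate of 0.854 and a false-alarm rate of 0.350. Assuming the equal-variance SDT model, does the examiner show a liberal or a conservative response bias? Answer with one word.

z(H) = 1.054, z(FA) = -0.385
c = −½·(z(H) + z(FA)) = -0.3345
c < 0 → liberal criterion (biased toward responding “yes”).

liberal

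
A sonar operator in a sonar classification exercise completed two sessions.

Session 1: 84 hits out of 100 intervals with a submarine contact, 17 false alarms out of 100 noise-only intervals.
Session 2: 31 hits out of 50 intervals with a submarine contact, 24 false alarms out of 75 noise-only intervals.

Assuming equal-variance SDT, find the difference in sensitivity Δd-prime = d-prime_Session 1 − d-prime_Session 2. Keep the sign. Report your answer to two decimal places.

Session 1: z(0.8400) = 0.994, z(0.1700) = -0.954, d' = 1.948
Session 2: z(0.6200) = 0.305, z(0.3200) = -0.468, d' = 0.773
Δd' = d'_Session 1 − d'_Session 2 = 1.948 − 0.773 = 1.175
Session 1 has the higher sensitivity.

Δd-prime = 1.18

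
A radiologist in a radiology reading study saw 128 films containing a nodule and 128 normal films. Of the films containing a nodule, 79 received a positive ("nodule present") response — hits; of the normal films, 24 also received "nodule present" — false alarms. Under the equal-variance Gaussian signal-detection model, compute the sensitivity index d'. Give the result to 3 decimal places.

d' = 1.185

H = 79/128 = 0.6172
FA = 24/128 = 0.1875
Φ⁻¹(H) = 0.2981
Φ⁻¹(FA) = -0.8871
d' = z(H) − z(FA) = 0.2981 − (-0.8871) = 1.1852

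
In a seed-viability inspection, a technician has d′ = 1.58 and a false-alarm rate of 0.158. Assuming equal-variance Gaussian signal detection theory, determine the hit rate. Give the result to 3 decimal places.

z(false-alarm rate) = z(0.158) = -1.0027
z(H) = z(FA) + d' = -1.0027 + 1.58 = 0.5773
hit rate = Φ(0.5773) = 0.7181

hit rate = 0.718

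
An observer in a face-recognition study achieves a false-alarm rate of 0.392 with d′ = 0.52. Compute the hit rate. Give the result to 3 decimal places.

z(false-alarm rate) = z(0.392) = -0.2741
z(H) = z(FA) + d' = -0.2741 + 0.52 = 0.2459
hit rate = Φ(0.2459) = 0.5971

hit rate = 0.597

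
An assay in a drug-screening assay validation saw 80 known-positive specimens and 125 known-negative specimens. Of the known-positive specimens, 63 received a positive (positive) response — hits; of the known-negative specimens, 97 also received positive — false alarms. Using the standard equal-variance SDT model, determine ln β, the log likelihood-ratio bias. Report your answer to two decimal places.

ln β = -0.03

H = 63/80 = 0.7875
FA = 97/125 = 0.7760
Φ⁻¹(0.7875) = 0.798, Φ⁻¹(0.7760) = 0.759
ln β = −½·[z(H)² − z(FA)²] = −0.5 × (0.637 − 0.576) = -0.0305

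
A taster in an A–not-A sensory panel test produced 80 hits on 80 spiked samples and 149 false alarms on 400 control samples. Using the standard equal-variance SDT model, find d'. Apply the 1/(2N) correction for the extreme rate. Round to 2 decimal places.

The hit rate is 80/80 = 1, so apply the 1/(2N) correction: H → 1 − 1/(2·80) = 0.99375.
z(H) = z(0.99375) = 2.498
z(FA) = z(0.37250) = -0.325
d' = 2.498 − (-0.325) = 2.823

d' = 2.82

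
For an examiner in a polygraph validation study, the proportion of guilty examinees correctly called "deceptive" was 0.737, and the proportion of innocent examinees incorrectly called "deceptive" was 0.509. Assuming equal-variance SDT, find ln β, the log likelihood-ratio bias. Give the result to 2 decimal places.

z(H) = z(0.737) = 0.634
z(FA) = z(0.509) = 0.023
ln β = −½·[z(H)² − z(FA)²] = −0.5 × (0.402 − 0.001) = -0.2005

ln β = -0.20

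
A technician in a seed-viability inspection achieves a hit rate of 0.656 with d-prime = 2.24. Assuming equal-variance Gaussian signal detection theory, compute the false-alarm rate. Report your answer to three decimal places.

z(hit rate) = z(0.656) = 0.4016
z(FA) = z(H) − d' = 0.4016 − 2.24 = -1.8384
false-alarm rate = Φ(-1.8384) = 0.0330

false-alarm rate = 0.033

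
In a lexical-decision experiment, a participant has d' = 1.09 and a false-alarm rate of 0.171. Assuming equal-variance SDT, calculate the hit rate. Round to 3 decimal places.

hit rate = 0.556

z(false-alarm rate) = z(0.171) = -0.9502
z(H) = z(FA) + d' = -0.9502 + 1.09 = 0.1398
hit rate = Φ(0.1398) = 0.5556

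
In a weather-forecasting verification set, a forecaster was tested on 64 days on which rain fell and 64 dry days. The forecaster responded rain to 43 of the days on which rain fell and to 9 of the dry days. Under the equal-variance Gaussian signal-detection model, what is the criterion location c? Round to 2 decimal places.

c = 0.32

H = 43/64 = 0.6719
FA = 9/64 = 0.1406
z(H) = z(0.6719) = 0.445
z(FA) = z(0.1406) = -1.078
c = −½·[z(H) + z(FA)] = −0.5 × (0.445 + (-1.078)) = 0.3165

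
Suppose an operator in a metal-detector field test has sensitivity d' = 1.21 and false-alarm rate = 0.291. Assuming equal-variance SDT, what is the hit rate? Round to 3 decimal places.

z(false-alarm rate) = z(0.291) = -0.5505
z(H) = z(FA) + d' = -0.5505 + 1.21 = 0.6595
hit rate = Φ(0.6595) = 0.7452

hit rate = 0.745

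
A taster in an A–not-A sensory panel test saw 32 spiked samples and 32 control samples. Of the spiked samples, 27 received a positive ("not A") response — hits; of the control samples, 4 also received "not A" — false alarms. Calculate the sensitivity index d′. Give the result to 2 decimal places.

d′ = 2.16

H = 27/32 = 0.8438
FA = 4/32 = 0.1250
Φ⁻¹(0.8438) = 1.010, Φ⁻¹(0.1250) = -1.150
d' = z(H) − z(FA) = 1.010 − (-1.150) = 2.160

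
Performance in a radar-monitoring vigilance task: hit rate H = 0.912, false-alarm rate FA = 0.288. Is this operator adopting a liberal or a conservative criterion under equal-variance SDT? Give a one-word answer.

liberal

z(H) = 1.353, z(FA) = -0.559
c = −½·(z(H) + z(FA)) = -0.397
c < 0 → liberal criterion (biased toward responding “yes”).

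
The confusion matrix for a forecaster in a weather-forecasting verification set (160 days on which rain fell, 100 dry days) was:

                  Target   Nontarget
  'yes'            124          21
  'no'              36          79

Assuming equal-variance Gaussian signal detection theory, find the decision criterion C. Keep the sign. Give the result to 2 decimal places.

C = 0.03

H = 124/160 = 0.7750
FA = 21/100 = 0.2100
Φ⁻¹(H) = Φ⁻¹(0.7750) = 0.7554
Φ⁻¹(FA) = Φ⁻¹(0.2100) = -0.8064
c = −½·[z(H) + z(FA)] = −0.5 × (0.7554 + (-0.8064)) = 0.0255
c > 0: the forecaster has a conservative response bias.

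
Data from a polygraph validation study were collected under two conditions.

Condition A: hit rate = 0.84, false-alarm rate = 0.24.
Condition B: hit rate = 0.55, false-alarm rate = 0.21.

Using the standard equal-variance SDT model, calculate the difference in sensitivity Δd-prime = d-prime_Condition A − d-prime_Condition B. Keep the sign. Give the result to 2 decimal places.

Δd-prime = 0.77

Condition A: z(0.84) = 0.994, z(0.24) = -0.706, d' = 1.700
Condition B: z(0.55) = 0.126, z(0.21) = -0.806, d' = 0.932
Δd' = d'_Condition A − d'_Condition B = 1.700 − 0.932 = 0.768
Condition A has the higher sensitivity.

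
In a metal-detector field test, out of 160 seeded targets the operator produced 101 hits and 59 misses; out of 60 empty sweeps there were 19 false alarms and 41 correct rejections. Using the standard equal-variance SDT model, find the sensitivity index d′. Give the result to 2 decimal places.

d′ = 0.81

H = 101/160 = 0.6312
FA = 19/60 = 0.3167
z(0.6312) = 0.3350, z(0.3167) = -0.4769
d' = z(H) − z(FA) = 0.3350 − (-0.4769) = 0.8119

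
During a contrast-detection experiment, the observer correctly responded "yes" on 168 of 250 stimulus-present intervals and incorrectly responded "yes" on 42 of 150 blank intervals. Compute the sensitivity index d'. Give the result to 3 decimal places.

H = 168/250 = 0.6720
FA = 42/150 = 0.2800
z(H) = z(0.6720) = 0.4454
z(FA) = z(0.2800) = -0.5828
d' = z(H) − z(FA) = 0.4454 − (-0.5828) = 1.0282

d' = 1.028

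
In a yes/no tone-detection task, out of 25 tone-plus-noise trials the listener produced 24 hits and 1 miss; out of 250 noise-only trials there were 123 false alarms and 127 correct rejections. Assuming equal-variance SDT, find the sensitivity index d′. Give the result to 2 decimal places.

d′ = 1.77

H = 24/25 = 0.9600
FA = 123/250 = 0.4920
Φ⁻¹(H) = Φ⁻¹(0.9600) = 1.7507
Φ⁻¹(FA) = Φ⁻¹(0.4920) = -0.0201
d' = z(H) − z(FA) = 1.7507 − (-0.0201) = 1.7708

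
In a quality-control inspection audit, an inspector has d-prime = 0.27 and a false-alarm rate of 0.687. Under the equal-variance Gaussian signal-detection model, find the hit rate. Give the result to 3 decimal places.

hit rate = 0.776

z(false-alarm rate) = z(0.687) = 0.4874
z(H) = z(FA) + d' = 0.4874 + 0.27 = 0.7574
hit rate = Φ(0.7574) = 0.7756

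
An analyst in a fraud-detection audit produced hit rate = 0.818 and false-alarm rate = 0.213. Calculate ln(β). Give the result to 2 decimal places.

ln β = -0.10

Φ⁻¹(H) = Φ⁻¹(0.818) = 0.908
Φ⁻¹(FA) = Φ⁻¹(0.213) = -0.796
ln β = −½·[z(H)² − z(FA)²] = −0.5 × (0.824 − 0.634) = -0.095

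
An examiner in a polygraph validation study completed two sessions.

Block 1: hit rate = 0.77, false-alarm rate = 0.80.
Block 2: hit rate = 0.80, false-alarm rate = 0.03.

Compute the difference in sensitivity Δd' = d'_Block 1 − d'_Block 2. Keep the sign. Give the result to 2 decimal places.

Δd' = -2.83

Block 1: z(0.77) = 0.739, z(0.80) = 0.842, d' = -0.103
Block 2: z(0.80) = 0.842, z(0.03) = -1.881, d' = 2.723
Δd' = d'_Block 1 − d'_Block 2 = -0.103 − 2.723 = -2.826
Block 2 has the higher sensitivity.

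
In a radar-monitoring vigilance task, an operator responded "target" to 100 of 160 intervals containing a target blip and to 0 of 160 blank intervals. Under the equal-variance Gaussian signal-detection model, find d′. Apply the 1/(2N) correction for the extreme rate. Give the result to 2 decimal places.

d′ = 3.05

The false-alarm rate is 0/160 = 0, so apply the 1/(2N) correction: FA → 1/(2·160) = 0.00313.
z(H) = z(0.62500) = 0.319
z(FA) = z(0.00313) = -2.734
d' = 0.319 − (-2.734) = 3.053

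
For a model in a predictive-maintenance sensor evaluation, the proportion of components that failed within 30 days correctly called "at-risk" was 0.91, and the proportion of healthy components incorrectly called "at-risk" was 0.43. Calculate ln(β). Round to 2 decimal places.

ln β = -0.88

Φ⁻¹(H) = 1.341
Φ⁻¹(FA) = -0.176
ln β = −½·[z(H)² − z(FA)²] = −0.5 × (1.798 − 0.031) = -0.8835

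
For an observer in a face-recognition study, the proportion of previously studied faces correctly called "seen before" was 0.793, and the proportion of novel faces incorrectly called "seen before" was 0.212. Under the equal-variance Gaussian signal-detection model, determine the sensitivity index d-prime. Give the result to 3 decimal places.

z(H) = 0.8169
z(FA) = -0.7995
d' = z(H) − z(FA) = 0.8169 − (-0.7995) = 1.6164

d-prime = 1.616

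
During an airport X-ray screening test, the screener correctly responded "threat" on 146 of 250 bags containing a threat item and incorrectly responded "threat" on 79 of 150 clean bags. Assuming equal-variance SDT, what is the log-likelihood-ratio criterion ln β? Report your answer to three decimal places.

H = 146/250 = 0.5840
FA = 79/150 = 0.5267
Φ⁻¹(H) = 0.2121
Φ⁻¹(FA) = 0.0670
ln β = −½·[z(H)² − z(FA)²] = −0.5 × (0.0450 − 0.0045) = -0.02025

ln β = -0.020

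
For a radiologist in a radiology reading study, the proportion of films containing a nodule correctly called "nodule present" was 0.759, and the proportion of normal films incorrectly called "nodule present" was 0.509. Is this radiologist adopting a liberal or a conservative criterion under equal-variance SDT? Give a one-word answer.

z(H) = 0.703, z(FA) = 0.023
c = −½·(z(H) + z(FA)) = -0.363
c < 0 → liberal criterion (biased toward responding “yes”).

liberal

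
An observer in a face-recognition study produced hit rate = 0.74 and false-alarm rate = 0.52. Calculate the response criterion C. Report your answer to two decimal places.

C = -0.35

Φ⁻¹(H) = Φ⁻¹(0.74) = 0.6433
Φ⁻¹(FA) = Φ⁻¹(0.52) = 0.0502
c = −½·[z(H) + z(FA)] = −0.5 × (0.6433 + 0.0502) = -0.34675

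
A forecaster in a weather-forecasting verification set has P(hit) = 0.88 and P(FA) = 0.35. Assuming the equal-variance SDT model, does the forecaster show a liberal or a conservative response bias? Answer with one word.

liberal

z(H) = 1.175, z(FA) = -0.385
c = −½·(z(H) + z(FA)) = -0.395
c < 0 → liberal criterion (biased toward responding “yes”).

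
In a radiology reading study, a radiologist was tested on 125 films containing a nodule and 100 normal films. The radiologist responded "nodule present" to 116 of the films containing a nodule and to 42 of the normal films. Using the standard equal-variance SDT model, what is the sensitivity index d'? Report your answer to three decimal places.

d' = 1.663

H = 116/125 = 0.9280
FA = 42/100 = 0.4200
z(H) = 1.4611
z(FA) = -0.2019
d' = z(H) − z(FA) = 1.4611 − (-0.2019) = 1.6630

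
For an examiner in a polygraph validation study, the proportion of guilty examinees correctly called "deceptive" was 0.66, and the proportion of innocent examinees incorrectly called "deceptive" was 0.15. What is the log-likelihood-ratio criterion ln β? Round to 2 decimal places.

ln β = 0.45

z(H) = z(0.66) = 0.412
z(FA) = z(0.15) = -1.036
ln β = −½·[z(H)² − z(FA)²] = −0.5 × (0.170 − 1.073) = 0.4515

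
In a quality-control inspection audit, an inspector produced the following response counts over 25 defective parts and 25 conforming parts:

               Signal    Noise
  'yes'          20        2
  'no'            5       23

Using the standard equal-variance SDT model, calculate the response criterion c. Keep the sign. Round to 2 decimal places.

H = 20/25 = 0.8000
FA = 2/25 = 0.0800
z(H) = z(0.8000) = 0.842
z(FA) = z(0.0800) = -1.405
c = −½·[z(H) + z(FA)] = −0.5 × (0.842 + (-1.405)) = 0.2815

c = 0.28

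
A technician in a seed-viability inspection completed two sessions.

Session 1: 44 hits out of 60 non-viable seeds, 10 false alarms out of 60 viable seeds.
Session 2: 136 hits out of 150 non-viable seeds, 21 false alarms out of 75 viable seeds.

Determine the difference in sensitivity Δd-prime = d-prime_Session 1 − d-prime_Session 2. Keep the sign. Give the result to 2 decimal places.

Δd-prime = -0.31

Session 1: z(0.7333) = 0.623, z(0.1667) = -0.967, d' = 1.590
Session 2: z(0.9067) = 1.321, z(0.2800) = -0.583, d' = 1.904
Δd' = d'_Session 1 − d'_Session 2 = 1.590 − 1.904 = -0.314
Session 2 has the higher sensitivity.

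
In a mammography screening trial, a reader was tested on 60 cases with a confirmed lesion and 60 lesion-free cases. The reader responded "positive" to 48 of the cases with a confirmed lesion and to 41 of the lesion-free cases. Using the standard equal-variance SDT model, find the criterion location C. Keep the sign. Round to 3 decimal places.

H = 48/60 = 0.8000
FA = 41/60 = 0.6833
z(H) = z(0.8000) = 0.8416
z(FA) = z(0.6833) = 0.4769
c = −½·[z(H) + z(FA)] = −0.5 × (0.8416 + 0.4769) = -0.65925

C = -0.659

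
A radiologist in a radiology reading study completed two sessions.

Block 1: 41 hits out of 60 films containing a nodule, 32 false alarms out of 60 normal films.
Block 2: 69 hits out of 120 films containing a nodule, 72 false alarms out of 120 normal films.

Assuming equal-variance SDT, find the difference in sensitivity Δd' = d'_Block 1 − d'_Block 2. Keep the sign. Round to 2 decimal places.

Δd' = 0.46

Block 1: z(0.6833) = 0.477, z(0.5333) = 0.084, d' = 0.393
Block 2: z(0.5750) = 0.189, z(0.6000) = 0.253, d' = -0.064
Δd' = d'_Block 1 − d'_Block 2 = 0.393 − (-0.064) = 0.457
Block 1 has the higher sensitivity.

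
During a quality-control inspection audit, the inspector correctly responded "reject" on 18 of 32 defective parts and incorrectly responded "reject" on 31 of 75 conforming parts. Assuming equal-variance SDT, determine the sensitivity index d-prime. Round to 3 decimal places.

d-prime = 0.376

H = 18/32 = 0.5625
FA = 31/75 = 0.4133
Φ⁻¹(H) = 0.1573
Φ⁻¹(FA) = -0.2191
d' = z(H) − z(FA) = 0.1573 − (-0.2191) = 0.3764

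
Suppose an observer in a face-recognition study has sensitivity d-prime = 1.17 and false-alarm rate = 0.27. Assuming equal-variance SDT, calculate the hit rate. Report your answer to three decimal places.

z(false-alarm rate) = z(0.27) = -0.6128
z(H) = z(FA) + d' = -0.6128 + 1.17 = 0.5572
hit rate = Φ(0.5572) = 0.7113

hit rate = 0.711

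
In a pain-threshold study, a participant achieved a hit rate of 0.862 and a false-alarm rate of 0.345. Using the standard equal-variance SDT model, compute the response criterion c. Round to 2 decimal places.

c = -0.35

z(H) = 1.0893
z(FA) = -0.3989
c = −½·[z(H) + z(FA)] = −0.5 × (1.0893 + (-0.3989)) = -0.3452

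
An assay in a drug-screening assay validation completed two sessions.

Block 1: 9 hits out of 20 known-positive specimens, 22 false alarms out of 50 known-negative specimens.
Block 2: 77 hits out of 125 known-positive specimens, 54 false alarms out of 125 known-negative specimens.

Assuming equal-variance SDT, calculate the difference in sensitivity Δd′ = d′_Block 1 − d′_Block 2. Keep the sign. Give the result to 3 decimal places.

Block 1: z(0.4500) = -0.1257, z(0.4400) = -0.1510, d' = 0.0253
Block 2: z(0.6160) = 0.2950, z(0.4320) = -0.1713, d' = 0.4663
Δd' = d'_Block 1 − d'_Block 2 = 0.0253 − 0.4663 = -0.4410
Block 2 has the higher sensitivity.

Δd′ = -0.441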